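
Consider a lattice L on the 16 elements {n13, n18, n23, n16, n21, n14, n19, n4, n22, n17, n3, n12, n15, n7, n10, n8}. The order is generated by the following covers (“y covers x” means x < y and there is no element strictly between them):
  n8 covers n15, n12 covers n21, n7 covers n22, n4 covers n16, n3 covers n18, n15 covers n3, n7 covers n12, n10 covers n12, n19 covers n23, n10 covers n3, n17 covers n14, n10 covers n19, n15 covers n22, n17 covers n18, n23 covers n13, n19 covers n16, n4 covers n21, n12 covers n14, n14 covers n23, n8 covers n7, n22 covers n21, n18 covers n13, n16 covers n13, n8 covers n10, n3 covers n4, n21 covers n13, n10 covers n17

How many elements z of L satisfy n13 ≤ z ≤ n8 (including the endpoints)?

16

The interval [n13, n8] = {n10, n12, n13, n14, n15, n16, n17, n18, n19, n21, n22, n23, n3, n4, n7, n8}, which has 16 elements.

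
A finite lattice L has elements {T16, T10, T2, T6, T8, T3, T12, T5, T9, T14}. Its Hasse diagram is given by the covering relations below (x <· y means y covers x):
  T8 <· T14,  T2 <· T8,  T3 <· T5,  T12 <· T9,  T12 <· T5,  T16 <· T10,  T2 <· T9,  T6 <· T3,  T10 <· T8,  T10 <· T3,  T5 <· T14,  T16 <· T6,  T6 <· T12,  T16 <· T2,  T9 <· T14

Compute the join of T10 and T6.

Common upper bounds of {T10, T6}: T14, T3, T5.
The least among these is T3.

T3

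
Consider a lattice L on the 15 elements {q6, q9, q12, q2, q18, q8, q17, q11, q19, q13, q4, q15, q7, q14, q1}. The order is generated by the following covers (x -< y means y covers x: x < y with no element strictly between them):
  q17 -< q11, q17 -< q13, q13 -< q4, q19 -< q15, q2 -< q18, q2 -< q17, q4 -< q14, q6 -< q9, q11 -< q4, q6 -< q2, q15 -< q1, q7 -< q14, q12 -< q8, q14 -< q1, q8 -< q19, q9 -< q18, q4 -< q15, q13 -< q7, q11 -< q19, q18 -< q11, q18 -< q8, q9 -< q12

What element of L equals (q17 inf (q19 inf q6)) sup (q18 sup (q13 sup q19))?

q15

q19 ∧ q6 = q6
q17 ∧ q6 = q6
q13 ∨ q19 = q15
q18 ∨ q15 = q15
q6 ∨ q15 = q15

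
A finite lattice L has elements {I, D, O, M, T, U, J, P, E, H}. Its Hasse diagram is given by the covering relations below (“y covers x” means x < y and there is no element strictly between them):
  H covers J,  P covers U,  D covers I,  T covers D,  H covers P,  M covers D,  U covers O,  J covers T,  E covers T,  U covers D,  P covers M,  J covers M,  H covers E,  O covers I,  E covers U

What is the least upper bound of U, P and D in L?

Common upper bounds of {U, P, D}: H, P.
The least among these is P.

P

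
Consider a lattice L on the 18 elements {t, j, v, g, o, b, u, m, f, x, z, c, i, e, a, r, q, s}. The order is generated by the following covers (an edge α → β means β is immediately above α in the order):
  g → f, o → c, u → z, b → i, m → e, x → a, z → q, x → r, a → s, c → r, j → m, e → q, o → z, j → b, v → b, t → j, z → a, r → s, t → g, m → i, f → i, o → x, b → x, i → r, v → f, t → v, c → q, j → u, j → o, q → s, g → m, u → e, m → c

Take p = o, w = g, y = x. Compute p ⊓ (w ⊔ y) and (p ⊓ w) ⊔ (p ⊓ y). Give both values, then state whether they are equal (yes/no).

o; o; yes

w ⊔ y = r, so p ⊓ (w ⊔ y) = o ⊓ r = o.
p ⊓ w = t and p ⊓ y = o, so (p ⊓ w) ⊔ (p ⊓ y) = t ⊔ o = o.
Equal: yes.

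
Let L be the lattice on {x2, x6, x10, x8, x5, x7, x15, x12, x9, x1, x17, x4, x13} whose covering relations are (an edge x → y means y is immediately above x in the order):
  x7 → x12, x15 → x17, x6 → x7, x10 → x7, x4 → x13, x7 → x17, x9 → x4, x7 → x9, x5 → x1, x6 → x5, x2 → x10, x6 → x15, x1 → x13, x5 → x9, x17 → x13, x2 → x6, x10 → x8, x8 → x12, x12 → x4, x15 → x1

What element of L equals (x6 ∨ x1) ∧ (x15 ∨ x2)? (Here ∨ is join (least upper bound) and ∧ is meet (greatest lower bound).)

x15

x6 ∨ x1 = x1
x15 ∨ x2 = x15
x1 ∧ x15 = x15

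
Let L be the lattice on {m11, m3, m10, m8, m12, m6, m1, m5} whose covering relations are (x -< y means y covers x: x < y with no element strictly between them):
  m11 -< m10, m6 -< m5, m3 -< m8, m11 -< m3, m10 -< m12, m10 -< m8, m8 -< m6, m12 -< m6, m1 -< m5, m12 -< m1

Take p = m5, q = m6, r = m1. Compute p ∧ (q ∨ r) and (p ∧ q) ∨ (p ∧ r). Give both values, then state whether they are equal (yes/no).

m5; m5; yes

q ∨ r = m5, so p ∧ (q ∨ r) = m5 ∧ m5 = m5.
p ∧ q = m6 and p ∧ r = m1, so (p ∧ q) ∨ (p ∧ r) = m6 ∨ m1 = m5.
Equal: yes.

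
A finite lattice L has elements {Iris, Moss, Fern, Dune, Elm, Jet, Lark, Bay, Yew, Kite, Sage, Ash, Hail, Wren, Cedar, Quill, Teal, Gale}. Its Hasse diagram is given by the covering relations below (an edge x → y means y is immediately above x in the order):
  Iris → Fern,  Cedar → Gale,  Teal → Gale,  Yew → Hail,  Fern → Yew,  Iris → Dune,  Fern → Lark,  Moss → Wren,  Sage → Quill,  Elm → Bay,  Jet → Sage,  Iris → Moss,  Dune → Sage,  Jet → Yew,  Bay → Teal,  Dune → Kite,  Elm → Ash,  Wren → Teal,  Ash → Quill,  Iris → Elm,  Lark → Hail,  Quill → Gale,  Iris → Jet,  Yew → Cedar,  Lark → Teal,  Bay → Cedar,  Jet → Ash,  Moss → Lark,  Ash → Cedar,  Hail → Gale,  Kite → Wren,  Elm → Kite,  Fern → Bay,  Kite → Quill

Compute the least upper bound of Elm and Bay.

Common upper bounds of {Elm, Bay}: Bay, Cedar, Gale, Teal.
The least among these is Bay.

Bay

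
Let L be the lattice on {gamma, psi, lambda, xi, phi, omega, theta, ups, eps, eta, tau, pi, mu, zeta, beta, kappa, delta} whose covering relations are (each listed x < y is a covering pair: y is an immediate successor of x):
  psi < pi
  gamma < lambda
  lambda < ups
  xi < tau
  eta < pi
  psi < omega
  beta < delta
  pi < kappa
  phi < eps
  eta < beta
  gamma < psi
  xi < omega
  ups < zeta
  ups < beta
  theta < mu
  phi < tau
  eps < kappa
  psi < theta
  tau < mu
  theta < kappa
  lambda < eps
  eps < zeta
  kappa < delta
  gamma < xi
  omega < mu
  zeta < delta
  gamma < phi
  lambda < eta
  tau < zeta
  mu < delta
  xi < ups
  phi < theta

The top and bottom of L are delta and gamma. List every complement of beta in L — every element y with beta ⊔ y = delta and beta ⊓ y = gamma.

phi, psi, theta

Need y with beta ∨ y = delta and beta ∧ y = gamma.
Checking each element gives: phi, psi, theta.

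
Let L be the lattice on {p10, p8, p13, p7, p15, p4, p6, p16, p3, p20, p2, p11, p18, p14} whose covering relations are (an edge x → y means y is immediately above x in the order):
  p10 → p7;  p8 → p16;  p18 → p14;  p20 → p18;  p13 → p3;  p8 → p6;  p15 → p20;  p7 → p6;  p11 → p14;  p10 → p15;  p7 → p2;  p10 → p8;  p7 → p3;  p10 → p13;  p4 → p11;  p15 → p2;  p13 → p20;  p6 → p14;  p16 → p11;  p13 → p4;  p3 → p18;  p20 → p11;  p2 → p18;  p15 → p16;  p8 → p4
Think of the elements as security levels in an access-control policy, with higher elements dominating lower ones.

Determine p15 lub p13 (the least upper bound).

Common upper bounds of {p15, p13}: p11, p14, p18, p20.
The least among these is p20.

p20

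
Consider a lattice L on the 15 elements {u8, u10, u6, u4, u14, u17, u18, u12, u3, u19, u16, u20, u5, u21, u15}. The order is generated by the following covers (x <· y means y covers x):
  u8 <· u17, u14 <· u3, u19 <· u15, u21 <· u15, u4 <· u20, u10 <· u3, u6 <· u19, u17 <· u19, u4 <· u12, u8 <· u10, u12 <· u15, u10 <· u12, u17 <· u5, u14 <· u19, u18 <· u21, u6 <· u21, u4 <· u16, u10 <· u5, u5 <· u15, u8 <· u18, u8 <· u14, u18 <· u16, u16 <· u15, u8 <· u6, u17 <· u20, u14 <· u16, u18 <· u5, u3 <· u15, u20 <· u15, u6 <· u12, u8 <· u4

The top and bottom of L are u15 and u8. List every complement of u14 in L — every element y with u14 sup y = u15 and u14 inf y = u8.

u12, u20, u21, u5

Need y with u14 ∨ y = u15 and u14 ∧ y = u8.
Checking each element gives: u12, u20, u21, u5.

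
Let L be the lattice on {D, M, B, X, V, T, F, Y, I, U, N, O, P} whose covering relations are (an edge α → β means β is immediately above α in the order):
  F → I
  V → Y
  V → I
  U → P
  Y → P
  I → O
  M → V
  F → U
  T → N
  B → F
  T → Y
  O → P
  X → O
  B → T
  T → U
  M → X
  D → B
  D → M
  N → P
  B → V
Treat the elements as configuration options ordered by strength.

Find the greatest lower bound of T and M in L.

D

Common lower bounds of {T, M}: D.
The greatest among these is D.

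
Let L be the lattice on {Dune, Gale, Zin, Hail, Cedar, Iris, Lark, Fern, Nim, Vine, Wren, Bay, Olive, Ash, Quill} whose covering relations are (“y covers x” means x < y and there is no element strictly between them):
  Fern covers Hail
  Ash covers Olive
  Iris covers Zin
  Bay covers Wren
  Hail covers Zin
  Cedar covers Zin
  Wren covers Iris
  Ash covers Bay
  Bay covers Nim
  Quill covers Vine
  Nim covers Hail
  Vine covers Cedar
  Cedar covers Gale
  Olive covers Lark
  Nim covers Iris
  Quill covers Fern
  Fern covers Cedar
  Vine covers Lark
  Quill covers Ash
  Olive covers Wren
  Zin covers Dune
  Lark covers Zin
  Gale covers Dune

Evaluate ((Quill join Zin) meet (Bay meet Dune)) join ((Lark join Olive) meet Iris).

Iris

Quill ∨ Zin = Quill
Bay ∧ Dune = Dune
Quill ∧ Dune = Dune
Lark ∨ Olive = Olive
Olive ∧ Iris = Iris
Dune ∨ Iris = Iris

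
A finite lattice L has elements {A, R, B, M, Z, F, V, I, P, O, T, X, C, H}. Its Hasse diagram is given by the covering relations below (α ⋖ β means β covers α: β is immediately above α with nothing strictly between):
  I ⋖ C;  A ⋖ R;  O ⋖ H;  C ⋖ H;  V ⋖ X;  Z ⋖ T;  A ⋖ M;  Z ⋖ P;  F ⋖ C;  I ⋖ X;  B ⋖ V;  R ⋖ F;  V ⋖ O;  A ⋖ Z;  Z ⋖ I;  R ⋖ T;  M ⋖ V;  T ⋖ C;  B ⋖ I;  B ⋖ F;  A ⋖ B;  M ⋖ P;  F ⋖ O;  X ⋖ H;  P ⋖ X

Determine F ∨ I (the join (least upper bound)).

C

Common upper bounds of {F, I}: C, H.
The least among these is C.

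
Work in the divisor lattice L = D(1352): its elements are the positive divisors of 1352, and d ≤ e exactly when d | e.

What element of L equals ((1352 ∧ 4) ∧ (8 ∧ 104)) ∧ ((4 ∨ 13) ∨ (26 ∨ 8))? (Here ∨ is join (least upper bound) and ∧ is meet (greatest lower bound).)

1352 ∧ 4 = 4
8 ∧ 104 = 8
4 ∧ 8 = 4
4 ∨ 13 = 52
26 ∨ 8 = 104
52 ∨ 104 = 104
4 ∧ 104 = 4

4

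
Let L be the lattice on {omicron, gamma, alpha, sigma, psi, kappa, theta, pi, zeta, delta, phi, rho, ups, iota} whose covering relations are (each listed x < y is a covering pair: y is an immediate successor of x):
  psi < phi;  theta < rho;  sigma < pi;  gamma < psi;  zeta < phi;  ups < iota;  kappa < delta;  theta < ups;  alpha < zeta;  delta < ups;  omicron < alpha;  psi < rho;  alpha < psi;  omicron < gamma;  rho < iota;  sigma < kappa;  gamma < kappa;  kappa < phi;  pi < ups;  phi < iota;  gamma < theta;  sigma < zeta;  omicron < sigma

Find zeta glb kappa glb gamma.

omicron

Common lower bounds of {zeta, kappa, gamma}: omicron.
The greatest among these is omicron.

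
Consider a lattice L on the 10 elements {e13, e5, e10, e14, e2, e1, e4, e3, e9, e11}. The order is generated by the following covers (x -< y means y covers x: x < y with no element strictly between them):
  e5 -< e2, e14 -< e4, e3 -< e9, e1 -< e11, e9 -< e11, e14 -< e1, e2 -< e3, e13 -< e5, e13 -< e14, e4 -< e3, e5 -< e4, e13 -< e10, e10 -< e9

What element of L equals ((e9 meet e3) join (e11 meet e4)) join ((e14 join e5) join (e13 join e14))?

e9 ∧ e3 = e3
e11 ∧ e4 = e4
e3 ∨ e4 = e3
e14 ∨ e5 = e4
e13 ∨ e14 = e14
e4 ∨ e14 = e4
e3 ∨ e4 = e3

e3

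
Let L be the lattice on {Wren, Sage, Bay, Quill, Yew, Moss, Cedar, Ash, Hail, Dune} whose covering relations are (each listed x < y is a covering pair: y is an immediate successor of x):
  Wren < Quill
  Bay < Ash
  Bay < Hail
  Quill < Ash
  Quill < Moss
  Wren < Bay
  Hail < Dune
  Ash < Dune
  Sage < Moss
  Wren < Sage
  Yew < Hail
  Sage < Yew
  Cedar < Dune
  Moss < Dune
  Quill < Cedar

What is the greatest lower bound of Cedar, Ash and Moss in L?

Common lower bounds of {Cedar, Ash, Moss}: Quill, Wren.
The greatest among these is Quill.

Quill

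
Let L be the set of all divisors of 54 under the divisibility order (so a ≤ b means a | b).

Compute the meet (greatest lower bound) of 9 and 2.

1

In the divisibility order, the meet is the greatest common divisor: gcd(9, 2) = 1.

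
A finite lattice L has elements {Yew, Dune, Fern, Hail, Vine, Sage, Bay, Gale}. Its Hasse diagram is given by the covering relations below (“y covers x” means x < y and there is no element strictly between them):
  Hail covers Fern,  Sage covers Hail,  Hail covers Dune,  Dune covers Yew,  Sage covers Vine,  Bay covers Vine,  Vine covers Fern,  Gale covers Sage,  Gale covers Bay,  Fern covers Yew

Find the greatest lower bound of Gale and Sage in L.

Common lower bounds of {Gale, Sage}: Dune, Fern, Hail, Sage, Vine, Yew.
The greatest among these is Sage.

Sage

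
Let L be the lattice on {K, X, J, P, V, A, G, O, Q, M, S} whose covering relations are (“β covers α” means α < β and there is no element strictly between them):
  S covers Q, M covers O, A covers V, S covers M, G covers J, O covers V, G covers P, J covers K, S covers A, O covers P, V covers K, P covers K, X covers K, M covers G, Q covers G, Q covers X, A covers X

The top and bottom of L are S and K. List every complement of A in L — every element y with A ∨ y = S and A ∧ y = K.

Need y with A ∨ y = S and A ∧ y = K.
Checking each element gives: G, J, P.

G, J, P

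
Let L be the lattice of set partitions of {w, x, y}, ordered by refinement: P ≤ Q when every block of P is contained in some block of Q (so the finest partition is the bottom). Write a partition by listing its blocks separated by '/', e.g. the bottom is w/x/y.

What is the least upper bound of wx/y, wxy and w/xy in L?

wxy

The join of wx/y, wxy, w/xy merges any blocks that overlap across the partitions, giving wxy.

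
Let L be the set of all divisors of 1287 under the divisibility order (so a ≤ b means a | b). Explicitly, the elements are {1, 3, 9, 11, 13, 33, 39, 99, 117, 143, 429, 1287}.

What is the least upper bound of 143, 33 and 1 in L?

429

In the divisibility order, the join is the least common multiple: lcm(143, 33, 1) = 429.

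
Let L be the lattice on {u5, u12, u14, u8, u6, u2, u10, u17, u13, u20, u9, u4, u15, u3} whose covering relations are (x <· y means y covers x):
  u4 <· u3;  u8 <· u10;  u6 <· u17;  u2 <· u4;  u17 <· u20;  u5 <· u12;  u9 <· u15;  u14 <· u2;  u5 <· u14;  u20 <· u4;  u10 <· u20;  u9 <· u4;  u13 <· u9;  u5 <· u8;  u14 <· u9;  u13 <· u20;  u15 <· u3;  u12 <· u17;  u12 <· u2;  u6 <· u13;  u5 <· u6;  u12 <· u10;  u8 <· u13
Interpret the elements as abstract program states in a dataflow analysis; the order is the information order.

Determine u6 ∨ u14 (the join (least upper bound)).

u9

Common upper bounds of {u6, u14}: u15, u3, u4, u9.
The least among these is u9.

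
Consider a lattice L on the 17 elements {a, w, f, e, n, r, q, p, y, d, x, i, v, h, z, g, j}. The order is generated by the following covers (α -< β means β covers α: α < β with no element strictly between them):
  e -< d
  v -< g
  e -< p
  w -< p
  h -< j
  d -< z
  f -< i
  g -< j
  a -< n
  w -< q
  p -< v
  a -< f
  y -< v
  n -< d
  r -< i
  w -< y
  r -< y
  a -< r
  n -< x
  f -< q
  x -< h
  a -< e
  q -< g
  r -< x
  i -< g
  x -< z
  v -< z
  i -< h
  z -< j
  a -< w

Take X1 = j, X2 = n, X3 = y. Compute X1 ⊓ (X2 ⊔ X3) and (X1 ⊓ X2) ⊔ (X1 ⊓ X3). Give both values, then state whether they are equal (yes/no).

z; z; yes

X2 ⊔ X3 = z, so X1 ⊓ (X2 ⊔ X3) = j ⊓ z = z.
X1 ⊓ X2 = n and X1 ⊓ X3 = y, so (X1 ⊓ X2) ⊔ (X1 ⊓ X3) = n ⊔ y = z.
Equal: yes.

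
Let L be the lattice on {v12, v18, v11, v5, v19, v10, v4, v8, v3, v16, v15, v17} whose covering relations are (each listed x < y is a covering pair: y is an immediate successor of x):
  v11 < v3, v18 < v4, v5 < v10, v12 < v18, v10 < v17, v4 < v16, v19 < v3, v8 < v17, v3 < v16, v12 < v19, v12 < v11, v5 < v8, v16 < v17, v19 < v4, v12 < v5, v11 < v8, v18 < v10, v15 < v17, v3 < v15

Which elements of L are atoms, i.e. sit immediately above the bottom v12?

v11, v18, v19, v5

The atoms are exactly the elements that cover v12: v11, v18, v19, v5.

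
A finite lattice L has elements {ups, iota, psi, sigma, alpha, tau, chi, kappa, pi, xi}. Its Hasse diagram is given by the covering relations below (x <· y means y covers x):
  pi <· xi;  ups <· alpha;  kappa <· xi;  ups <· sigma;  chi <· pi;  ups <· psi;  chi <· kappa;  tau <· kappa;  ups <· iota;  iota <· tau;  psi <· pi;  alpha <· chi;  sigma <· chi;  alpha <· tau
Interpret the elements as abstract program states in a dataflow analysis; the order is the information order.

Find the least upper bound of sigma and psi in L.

Common upper bounds of {sigma, psi}: pi, xi.
The least among these is pi.

pi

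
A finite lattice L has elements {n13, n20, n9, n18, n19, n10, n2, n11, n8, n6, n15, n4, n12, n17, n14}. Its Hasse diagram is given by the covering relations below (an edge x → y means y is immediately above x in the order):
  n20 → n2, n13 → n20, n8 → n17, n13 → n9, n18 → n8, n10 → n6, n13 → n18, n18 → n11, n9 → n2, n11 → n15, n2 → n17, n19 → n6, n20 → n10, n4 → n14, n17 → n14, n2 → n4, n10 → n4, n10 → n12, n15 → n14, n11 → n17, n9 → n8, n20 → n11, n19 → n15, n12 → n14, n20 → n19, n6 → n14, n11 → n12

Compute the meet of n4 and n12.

Common lower bounds of {n4, n12}: n10, n13, n20.
The greatest among these is n10.

n10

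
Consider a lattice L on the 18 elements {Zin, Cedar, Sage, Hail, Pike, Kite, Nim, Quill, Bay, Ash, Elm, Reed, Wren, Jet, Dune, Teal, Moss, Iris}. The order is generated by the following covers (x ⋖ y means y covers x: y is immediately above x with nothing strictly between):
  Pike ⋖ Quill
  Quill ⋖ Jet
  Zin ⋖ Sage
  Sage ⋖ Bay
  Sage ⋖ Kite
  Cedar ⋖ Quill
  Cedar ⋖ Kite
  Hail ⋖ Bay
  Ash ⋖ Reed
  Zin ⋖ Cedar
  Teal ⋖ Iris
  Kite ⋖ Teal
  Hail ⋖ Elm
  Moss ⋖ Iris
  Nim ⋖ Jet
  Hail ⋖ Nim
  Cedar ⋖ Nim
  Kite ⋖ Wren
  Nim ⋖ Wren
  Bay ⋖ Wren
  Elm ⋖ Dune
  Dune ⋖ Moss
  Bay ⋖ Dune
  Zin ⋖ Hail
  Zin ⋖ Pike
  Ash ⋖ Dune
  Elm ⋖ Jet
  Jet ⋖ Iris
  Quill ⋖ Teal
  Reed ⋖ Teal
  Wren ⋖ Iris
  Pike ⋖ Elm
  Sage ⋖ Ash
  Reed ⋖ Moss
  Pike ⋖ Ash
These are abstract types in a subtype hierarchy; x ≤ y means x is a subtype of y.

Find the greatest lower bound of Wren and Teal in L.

Common lower bounds of {Wren, Teal}: Cedar, Kite, Sage, Zin.
The greatest among these is Kite.

Kite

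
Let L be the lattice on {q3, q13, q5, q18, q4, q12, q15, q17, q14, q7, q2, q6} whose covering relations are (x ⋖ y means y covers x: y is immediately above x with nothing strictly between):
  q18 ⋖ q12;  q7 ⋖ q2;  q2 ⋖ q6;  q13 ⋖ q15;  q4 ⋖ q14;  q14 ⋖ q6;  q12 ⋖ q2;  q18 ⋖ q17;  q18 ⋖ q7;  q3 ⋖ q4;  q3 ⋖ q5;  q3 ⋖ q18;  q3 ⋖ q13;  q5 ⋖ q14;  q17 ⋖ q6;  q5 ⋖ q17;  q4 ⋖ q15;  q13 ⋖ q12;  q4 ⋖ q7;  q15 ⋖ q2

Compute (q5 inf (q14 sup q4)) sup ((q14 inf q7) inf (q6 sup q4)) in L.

q14 ∨ q4 = q14
q5 ∧ q14 = q5
q14 ∧ q7 = q4
q6 ∨ q4 = q6
q4 ∧ q6 = q4
q5 ∨ q4 = q14

q14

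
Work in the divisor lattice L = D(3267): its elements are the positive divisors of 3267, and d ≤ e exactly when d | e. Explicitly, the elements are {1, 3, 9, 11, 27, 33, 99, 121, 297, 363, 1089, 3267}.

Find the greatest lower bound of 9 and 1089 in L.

9

In the divisibility order, the meet is the greatest common divisor: gcd(9, 1089) = 9.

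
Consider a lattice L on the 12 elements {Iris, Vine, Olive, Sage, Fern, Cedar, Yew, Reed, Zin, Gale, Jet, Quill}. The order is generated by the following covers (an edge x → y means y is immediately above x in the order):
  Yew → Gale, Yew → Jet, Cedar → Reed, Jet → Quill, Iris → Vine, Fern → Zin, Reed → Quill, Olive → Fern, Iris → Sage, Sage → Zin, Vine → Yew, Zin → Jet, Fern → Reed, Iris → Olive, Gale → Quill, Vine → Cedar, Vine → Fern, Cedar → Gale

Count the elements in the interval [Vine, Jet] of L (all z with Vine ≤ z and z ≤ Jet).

The interval [Vine, Jet] = {Fern, Jet, Vine, Yew, Zin}, which has 5 elements.

5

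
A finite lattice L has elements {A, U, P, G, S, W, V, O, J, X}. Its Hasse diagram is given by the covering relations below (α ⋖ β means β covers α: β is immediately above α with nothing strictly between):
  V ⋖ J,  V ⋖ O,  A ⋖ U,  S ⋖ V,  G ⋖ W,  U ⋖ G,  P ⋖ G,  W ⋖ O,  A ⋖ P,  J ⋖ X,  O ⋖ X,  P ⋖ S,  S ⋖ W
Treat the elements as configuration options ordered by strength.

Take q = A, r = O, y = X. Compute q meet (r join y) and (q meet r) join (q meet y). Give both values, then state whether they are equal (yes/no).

A; A; yes

r join y = X, so q meet (r join y) = A meet X = A.
q meet r = A and q meet y = A, so (q meet r) join (q meet y) = A join A = A.
Equal: yes.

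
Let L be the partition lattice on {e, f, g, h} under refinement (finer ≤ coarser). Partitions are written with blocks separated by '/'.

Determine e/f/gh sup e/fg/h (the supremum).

Common upper bounds of {e/f/gh, e/fg/h}: e/fgh, efgh.
The least among these is e/fgh.

e/fgh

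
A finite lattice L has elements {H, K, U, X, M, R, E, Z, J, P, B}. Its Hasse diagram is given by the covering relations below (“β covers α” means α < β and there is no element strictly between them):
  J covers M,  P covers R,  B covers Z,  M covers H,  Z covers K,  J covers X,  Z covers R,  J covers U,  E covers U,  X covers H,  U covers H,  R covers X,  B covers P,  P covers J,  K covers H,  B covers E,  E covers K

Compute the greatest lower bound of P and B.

Common lower bounds of {P, B}: H, J, M, P, R, U, X.
The greatest among these is P.

P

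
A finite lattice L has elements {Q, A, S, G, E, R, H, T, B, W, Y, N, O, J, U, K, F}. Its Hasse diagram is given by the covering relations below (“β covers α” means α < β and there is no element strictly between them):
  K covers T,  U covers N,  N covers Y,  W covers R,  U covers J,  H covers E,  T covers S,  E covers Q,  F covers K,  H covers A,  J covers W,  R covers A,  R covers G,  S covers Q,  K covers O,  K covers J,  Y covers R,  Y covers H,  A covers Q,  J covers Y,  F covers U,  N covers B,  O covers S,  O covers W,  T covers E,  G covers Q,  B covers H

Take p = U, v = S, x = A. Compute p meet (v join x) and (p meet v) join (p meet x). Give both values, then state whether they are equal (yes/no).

v join x = O, so p meet (v join x) = U meet O = W.
p meet v = Q and p meet x = A, so (p meet v) join (p meet x) = Q join A = A.
Equal: no.

W; A; no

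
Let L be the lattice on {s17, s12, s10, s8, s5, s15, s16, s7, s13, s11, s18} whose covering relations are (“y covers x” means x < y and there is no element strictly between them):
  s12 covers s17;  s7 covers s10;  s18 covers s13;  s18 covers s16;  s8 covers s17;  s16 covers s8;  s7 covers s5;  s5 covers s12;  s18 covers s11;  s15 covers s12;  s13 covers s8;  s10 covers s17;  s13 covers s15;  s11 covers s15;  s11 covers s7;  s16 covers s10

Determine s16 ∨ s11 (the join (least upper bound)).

s18

Common upper bounds of {s16, s11}: s18.
The least among these is s18.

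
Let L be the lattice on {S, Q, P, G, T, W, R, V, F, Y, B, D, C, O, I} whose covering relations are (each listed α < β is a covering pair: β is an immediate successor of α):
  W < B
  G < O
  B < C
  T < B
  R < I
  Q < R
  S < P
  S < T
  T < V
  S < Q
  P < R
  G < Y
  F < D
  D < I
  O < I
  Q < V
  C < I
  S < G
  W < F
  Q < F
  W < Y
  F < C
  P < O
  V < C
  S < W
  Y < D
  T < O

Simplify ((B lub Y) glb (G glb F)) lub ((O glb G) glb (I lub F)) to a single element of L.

G

B ∨ Y = I
G ∧ F = S
I ∧ S = S
O ∧ G = G
I ∨ F = I
G ∧ I = G
S ∨ G = G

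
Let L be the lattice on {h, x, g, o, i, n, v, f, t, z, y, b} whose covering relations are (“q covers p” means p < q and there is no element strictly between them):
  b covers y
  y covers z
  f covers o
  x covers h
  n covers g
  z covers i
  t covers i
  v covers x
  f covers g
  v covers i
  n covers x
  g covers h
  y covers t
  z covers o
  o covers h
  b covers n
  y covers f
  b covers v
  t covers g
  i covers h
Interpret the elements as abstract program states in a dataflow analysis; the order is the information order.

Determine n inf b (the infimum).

Common lower bounds of {n, b}: g, h, n, x.
The greatest among these is n.

n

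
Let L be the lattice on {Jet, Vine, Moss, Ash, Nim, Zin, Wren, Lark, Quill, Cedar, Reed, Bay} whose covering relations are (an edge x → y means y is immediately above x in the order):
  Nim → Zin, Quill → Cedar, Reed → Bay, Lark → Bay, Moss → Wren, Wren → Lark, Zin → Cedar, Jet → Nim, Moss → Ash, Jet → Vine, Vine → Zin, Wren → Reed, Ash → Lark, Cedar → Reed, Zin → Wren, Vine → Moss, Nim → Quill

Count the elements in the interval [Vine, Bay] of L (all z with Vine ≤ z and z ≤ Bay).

The interval [Vine, Bay] = {Ash, Bay, Cedar, Lark, Moss, Reed, Vine, Wren, Zin}, which has 9 elements.

9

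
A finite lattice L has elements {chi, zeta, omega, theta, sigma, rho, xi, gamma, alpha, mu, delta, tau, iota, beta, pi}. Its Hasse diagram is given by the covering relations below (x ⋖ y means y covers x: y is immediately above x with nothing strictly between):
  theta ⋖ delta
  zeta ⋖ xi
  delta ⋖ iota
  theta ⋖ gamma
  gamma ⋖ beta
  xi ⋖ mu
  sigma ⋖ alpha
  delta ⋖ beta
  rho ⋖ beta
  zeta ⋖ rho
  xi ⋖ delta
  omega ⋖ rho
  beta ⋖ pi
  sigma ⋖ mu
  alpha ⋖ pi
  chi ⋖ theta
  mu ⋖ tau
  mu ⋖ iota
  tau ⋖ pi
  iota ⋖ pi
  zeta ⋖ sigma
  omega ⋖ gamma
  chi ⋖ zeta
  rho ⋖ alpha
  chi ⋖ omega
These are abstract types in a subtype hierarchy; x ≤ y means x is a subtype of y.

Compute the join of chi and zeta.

zeta

Common upper bounds of {chi, zeta}: alpha, beta, delta, iota, mu, pi, rho, sigma, tau, xi, zeta.
The least among these is zeta.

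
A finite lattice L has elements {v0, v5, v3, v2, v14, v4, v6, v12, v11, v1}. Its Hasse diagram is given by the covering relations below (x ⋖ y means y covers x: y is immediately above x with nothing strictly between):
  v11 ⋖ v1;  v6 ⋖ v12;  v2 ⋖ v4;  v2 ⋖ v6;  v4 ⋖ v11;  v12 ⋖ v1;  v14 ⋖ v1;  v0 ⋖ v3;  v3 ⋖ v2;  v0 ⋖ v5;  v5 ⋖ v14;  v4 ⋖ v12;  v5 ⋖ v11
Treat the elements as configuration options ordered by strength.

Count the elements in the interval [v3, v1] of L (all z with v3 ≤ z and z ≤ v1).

7

The interval [v3, v1] = {v1, v11, v12, v2, v3, v4, v6}, which has 7 elements.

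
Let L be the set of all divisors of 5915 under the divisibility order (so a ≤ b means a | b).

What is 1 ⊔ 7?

7

In the divisibility order, the join is the least common multiple: lcm(1, 7) = 7.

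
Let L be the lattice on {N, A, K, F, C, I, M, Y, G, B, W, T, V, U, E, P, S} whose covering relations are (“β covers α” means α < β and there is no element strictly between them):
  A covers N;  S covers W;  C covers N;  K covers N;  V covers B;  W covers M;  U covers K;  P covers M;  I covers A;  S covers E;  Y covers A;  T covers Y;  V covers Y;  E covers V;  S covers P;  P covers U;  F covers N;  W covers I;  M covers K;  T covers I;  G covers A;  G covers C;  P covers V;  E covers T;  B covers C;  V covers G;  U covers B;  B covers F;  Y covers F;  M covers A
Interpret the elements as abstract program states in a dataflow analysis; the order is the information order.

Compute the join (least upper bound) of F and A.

Common upper bounds of {F, A}: E, P, S, T, V, Y.
The least among these is Y.

Y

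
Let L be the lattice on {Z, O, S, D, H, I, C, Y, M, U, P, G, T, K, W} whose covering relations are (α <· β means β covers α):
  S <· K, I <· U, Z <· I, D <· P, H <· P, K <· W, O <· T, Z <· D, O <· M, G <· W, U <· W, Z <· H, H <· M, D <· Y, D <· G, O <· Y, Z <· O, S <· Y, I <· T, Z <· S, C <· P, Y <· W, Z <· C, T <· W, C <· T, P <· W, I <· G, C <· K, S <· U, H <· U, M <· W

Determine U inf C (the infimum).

Z

Common lower bounds of {U, C}: Z.
The greatest among these is Z.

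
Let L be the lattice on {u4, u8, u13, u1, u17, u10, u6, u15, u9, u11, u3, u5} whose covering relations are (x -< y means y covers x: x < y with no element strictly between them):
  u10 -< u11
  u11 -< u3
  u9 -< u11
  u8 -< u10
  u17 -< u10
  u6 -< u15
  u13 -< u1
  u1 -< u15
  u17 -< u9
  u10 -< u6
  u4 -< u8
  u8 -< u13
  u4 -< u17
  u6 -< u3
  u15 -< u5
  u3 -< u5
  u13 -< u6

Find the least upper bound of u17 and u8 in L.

u10

Common upper bounds of {u17, u8}: u10, u11, u15, u3, u5, u6.
The least among these is u10.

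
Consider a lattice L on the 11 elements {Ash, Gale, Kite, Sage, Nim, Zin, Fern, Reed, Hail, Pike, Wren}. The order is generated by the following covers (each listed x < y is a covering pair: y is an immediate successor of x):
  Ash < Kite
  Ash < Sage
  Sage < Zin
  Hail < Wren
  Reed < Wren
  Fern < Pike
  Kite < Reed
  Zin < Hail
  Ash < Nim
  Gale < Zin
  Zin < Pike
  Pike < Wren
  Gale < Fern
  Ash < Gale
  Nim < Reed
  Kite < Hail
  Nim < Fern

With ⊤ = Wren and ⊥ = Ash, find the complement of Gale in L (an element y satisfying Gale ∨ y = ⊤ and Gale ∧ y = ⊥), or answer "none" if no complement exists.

Reed

Need y with Gale ∨ y = Wren and Gale ∧ y = Ash.
Checking each element gives: Reed.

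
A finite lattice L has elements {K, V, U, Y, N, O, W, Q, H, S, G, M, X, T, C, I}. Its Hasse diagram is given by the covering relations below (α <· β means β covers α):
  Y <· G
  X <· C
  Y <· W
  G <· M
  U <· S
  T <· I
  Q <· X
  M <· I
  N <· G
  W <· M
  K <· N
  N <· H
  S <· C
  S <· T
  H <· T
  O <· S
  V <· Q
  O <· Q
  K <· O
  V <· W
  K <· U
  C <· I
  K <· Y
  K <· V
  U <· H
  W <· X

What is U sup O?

Common upper bounds of {U, O}: C, I, S, T.
The least among these is S.

S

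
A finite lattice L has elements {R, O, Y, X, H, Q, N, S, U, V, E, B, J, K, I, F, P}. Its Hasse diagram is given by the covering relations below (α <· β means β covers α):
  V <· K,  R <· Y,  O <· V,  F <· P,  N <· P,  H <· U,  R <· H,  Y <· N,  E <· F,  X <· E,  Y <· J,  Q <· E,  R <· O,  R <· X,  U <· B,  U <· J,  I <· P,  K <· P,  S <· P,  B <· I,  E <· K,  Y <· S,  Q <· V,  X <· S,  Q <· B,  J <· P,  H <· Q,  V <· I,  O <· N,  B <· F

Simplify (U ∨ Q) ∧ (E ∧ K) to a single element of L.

U ∨ Q = B
E ∧ K = E
B ∧ E = Q

Q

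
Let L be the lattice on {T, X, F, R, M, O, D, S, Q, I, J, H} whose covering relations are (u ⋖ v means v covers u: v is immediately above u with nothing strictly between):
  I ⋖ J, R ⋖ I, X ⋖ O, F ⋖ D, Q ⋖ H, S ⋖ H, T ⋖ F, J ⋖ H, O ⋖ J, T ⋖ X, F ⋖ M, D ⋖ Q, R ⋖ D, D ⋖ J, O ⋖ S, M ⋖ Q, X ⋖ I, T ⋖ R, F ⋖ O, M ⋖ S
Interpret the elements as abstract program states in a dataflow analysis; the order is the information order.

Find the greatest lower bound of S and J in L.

Common lower bounds of {S, J}: F, O, T, X.
The greatest among these is O.

O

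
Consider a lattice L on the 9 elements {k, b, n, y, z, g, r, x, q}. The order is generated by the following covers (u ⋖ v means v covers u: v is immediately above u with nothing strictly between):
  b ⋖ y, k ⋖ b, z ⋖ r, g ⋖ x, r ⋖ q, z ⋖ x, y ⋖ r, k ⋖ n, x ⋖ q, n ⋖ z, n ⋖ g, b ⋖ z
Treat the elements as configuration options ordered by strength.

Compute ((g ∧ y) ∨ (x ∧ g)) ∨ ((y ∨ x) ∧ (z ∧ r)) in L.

g ∧ y = k
x ∧ g = g
k ∨ g = g
y ∨ x = q
z ∧ r = z
q ∧ z = z
g ∨ z = x

x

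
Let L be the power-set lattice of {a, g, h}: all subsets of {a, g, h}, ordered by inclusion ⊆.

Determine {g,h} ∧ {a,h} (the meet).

Under ⊆, meet is intersection: {g,h} ∩ {a,h} = {h}.

{h}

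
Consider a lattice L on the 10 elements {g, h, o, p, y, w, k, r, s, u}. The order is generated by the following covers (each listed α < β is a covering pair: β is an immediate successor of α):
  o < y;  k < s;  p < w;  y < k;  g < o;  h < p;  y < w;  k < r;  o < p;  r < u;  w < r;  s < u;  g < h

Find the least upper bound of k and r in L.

r

Common upper bounds of {k, r}: r, u.
The least among these is r.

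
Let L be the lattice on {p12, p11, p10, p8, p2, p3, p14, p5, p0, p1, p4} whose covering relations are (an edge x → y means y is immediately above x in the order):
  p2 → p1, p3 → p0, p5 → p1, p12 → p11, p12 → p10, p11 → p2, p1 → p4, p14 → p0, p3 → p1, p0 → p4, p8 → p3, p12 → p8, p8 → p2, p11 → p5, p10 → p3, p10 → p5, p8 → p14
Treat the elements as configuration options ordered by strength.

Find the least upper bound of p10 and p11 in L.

Common upper bounds of {p10, p11}: p1, p4, p5.
The least among these is p5.

p5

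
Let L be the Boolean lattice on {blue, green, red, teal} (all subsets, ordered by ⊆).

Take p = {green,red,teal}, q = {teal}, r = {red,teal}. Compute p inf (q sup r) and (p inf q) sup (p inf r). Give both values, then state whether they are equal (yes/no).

q sup r = {red,teal}, so p inf (q sup r) = {green,red,teal} inf {red,teal} = {red,teal}.
p inf q = {teal} and p inf r = {red,teal}, so (p inf q) sup (p inf r) = {teal} sup {red,teal} = {red,teal}.
Equal: yes.

{red,teal}; {red,teal}; yes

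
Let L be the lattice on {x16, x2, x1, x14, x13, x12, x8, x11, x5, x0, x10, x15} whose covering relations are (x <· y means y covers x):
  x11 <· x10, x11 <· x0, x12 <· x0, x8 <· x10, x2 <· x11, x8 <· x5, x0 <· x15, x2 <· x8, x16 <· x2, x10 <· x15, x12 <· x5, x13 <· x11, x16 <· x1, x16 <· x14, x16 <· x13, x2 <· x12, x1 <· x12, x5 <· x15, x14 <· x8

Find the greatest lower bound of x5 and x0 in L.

x12

Common lower bounds of {x5, x0}: x1, x12, x16, x2.
The greatest among these is x12.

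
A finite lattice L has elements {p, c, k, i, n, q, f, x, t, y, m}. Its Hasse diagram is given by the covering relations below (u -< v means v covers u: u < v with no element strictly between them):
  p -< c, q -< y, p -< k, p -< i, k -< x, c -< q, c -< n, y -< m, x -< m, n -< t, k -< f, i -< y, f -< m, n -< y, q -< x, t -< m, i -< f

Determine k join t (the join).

Common upper bounds of {k, t}: m.
The least among these is m.

m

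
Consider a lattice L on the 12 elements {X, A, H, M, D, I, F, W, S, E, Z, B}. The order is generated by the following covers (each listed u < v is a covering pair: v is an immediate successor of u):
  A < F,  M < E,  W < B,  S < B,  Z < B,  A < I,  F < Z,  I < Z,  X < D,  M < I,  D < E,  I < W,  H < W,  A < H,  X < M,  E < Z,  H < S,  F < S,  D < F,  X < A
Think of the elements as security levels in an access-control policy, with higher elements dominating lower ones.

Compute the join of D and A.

Common upper bounds of {D, A}: B, F, S, Z.
The least among these is F.

F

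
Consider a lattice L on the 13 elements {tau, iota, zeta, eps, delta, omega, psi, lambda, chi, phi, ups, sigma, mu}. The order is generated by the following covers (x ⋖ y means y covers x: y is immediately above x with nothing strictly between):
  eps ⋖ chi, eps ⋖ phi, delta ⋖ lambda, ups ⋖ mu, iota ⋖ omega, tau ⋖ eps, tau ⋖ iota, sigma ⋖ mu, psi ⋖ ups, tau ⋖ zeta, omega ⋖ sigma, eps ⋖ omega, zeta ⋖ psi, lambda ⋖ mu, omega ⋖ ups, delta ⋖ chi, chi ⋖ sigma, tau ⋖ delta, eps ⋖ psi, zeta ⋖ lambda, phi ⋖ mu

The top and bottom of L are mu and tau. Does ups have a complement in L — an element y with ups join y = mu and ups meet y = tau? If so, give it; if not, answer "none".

Need y with ups ∨ y = mu and ups ∧ y = tau.
Checking each element gives: delta.

delta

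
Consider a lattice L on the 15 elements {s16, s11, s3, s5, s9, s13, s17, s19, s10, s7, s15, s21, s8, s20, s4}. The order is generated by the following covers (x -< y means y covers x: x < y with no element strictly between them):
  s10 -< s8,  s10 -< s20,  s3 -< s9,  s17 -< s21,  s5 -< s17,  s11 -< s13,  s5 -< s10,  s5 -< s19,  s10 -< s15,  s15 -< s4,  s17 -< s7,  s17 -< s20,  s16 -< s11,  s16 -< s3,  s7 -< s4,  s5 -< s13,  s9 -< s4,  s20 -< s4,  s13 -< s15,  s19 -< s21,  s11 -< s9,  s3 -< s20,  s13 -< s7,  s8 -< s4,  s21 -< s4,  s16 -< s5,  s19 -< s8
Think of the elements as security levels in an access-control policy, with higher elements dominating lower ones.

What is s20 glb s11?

s16

Common lower bounds of {s20, s11}: s16.
The greatest among these is s16.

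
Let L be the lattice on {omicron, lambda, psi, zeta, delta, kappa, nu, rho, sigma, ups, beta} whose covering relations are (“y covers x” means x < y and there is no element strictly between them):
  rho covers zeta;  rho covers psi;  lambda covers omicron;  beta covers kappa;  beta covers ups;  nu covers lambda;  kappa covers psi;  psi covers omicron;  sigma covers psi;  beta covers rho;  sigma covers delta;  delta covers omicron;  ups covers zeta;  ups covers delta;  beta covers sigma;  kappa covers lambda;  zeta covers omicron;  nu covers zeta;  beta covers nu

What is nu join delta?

beta

Common upper bounds of {nu, delta}: beta.
The least among these is beta.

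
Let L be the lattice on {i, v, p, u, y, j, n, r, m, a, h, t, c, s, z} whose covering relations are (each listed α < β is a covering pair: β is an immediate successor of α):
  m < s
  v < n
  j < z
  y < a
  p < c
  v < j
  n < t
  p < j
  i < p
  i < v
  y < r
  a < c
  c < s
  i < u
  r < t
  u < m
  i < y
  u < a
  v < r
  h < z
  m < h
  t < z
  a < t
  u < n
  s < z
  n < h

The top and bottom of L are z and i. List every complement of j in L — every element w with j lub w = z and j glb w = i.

a, m, u, y

Need w with j ∨ w = z and j ∧ w = i.
Checking each element gives: a, m, u, y.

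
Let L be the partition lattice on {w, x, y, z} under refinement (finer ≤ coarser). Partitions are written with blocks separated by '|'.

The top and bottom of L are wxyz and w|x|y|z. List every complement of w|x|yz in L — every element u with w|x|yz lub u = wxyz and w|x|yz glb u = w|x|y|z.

Need u with w|x|yz ∨ u = wxyz and w|x|yz ∧ u = w|x|y|z.
Checking each element gives: wxy|z, wxz|y, wy|xz, wz|xy.

wxy|z, wxz|y, wy|xz, wz|xy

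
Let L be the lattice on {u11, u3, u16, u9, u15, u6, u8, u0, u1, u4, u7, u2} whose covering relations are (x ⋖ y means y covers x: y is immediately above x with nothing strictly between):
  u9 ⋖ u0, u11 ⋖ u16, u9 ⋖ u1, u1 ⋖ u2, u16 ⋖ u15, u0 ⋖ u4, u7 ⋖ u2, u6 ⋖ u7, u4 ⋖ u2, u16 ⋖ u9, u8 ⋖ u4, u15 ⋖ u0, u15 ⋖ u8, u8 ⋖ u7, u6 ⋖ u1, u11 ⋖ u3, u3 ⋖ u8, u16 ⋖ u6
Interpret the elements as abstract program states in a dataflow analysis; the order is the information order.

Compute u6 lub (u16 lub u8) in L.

u16 ∨ u8 = u8
u6 ∨ u8 = u7

u7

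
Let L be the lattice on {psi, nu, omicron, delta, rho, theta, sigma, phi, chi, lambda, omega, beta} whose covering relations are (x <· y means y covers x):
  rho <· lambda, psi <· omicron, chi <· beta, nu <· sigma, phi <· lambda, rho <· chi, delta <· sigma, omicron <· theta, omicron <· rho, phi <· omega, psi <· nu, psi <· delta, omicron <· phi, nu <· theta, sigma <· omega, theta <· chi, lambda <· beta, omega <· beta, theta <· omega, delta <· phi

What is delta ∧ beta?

Common lower bounds of {delta, beta}: delta, psi.
The greatest among these is delta.

delta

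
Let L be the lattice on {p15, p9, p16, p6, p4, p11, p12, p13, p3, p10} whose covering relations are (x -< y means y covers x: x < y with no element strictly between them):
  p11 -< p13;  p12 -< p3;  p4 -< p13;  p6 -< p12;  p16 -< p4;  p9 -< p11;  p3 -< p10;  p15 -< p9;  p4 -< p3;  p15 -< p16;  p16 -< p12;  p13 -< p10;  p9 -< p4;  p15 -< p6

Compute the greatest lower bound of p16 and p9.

Common lower bounds of {p16, p9}: p15.
The greatest among these is p15.

p15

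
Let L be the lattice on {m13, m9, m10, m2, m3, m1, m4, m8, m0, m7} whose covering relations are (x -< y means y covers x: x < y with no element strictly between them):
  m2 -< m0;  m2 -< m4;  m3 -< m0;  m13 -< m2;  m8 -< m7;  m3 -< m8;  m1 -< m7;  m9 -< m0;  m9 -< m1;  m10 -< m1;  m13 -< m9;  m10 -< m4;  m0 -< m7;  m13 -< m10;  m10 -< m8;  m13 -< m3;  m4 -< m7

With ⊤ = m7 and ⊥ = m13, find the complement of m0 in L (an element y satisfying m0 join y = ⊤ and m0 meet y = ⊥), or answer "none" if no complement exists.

m10

Need y with m0 ∨ y = m7 and m0 ∧ y = m13.
Checking each element gives: m10.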